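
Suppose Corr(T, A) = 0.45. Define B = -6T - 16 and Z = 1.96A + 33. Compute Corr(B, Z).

Corr(B, Z) = -0.45

Linear rescalings preserve |correlation|; the slopes -6 and 1.96 have opposite signs, so the correlation flips sign: Corr(B, Z) = −Corr(T, A) = -0.45.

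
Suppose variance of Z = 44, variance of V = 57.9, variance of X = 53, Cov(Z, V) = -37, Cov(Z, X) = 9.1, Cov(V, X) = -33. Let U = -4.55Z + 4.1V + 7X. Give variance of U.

variance of U = 3387.809

variance of U = a²·variance of Z + b²·variance of V + c²·variance of X + 2ab·Cov(Z, V) + 2ac·Cov(Z, X) + 2bc·Cov(V, X), with a = -4.55, b = 4.1, c = 7.
= 910.91 + 973.299 + 2597 + 1380.47 + (-579.67) + (-1894.2)
= 3387.809.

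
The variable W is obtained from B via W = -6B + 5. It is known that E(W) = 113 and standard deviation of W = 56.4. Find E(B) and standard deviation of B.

From W = -6B + 5: E(W) = a·E(B) + b, so E(B) = (E(W) − b)/a = (113 − 5)/(-6) = -18.
standard deviation of W = |a|·standard deviation of B, so standard deviation of B = 56.4/|-6| = 9.4.

E(B) = -18, standard deviation of B = 9.4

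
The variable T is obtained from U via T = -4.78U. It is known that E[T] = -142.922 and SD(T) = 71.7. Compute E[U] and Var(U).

E[U] = 29.9, Var(U) = 225

From T = -4.78U: E[T] = a·E[U] + b, so E[U] = (E[T] − b)/a = (-142.922 − 0)/(-4.78) = 29.9.
Var(T) = 71.7² = 5140.89.
Var(T) = a²·Var(U), so Var(U) = 5140.89/(-4.78)² = 225.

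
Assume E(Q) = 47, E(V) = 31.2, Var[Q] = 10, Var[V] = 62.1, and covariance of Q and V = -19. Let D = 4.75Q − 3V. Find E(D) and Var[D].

E(D) = 129.65, Var[D] = 1326.025

E(D) = 4.75·E(Q) + (-3)·E(V) = 4.75·47 + (-3)·31.2 = 129.65.
Var[D] = a²·Var[Q] + b²·Var[V] + 2ab·covariance of Q and V with a = 4.75, b = -3.
= 4.75²·10 + (-3)²·62.1 + 2·4.75·(-3)·(-19)
= 225.625 + 558.9 + 541.5 = 1326.025.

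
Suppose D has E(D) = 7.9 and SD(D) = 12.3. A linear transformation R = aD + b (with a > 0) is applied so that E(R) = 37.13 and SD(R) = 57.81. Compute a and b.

SD(R) = a·SD(D) (a > 0), so a = 57.81/12.3 = 4.7.
E(R) = a·E(D) + b, so b = 37.13 − 4.7·7.9 = 0.

a = 4.7, b = 0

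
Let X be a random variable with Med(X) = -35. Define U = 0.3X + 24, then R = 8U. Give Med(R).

Med(U) = 0.3·(-35) + 24 = 13.5.
Med(R) = 8·13.5 = 108.

Med(R) = 108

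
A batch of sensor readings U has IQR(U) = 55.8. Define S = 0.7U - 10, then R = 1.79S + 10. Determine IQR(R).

IQR(S) = |0.7|·55.8 = 39.06.
IQR(R) = |1.79|·39.06 = 69.9174.

IQR(R) = 69.9174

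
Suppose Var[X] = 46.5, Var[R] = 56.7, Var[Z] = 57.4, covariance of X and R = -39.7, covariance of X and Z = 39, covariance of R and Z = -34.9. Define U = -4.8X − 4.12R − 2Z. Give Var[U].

Var[U] = 866.84208

Var[U] = a²·Var[X] + b²·Var[R] + c²·Var[Z] + 2ab·covariance of X and R + 2ac·covariance of X and Z + 2bc·covariance of R and Z, with a = -4.8, b = -4.12, c = -2.
= 1071.36 + 962.44848 + 229.6 + (-1570.2144) + 748.8 + (-575.152)
= 866.84208.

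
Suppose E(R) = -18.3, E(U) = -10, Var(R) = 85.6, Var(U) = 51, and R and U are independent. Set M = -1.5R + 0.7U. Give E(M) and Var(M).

E(M) = (-1.5)·E(R) + 0.7·E(U) = (-1.5)·(-18.3) + 0.7·(-10) = 20.45.
Var(M) = a²·Var(R) + b²·Var(U) + 2ab·Cov(R, U) with a = -1.5, b = 0.7.
Independence gives Cov(R, U) = 0.
= (-1.5)²·85.6 + 0.7²·51 + 2·(-1.5)·0.7·0
= 192.6 + 24.99 + 0 = 217.59.

E(M) = 20.45, Var(M) = 217.59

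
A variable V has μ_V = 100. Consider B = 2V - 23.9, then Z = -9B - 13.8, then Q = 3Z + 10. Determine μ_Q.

μ_Q = -4786.1

μ_B = 2·100 + (-23.9) = 176.1.
μ_Z = (-9)·176.1 + (-13.8) = -1598.7.
μ_Q = 3·(-1598.7) + 10 = -4786.1.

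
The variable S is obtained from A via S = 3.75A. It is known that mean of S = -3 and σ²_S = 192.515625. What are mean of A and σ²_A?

From S = 3.75A: mean of S = a·mean of A + b, so mean of A = (mean of S − b)/a = (-3 − 0)/3.75 = -0.8.
σ²_S = a²·σ²_A, so σ²_A = 192.515625/3.75² = 13.69.

mean of A = -0.8, σ²_A = 13.69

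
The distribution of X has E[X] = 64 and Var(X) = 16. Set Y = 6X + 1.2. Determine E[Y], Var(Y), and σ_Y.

E[Y] = 385.2, Var(Y) = 576, σ_Y = 24

Y = 6X + 1.2 is linear with a = 6, b = 1.2.
E[Y] = a·E[X] + b = 6·64 + 1.2 = 385.2.
Var(Y) = a²·Var(X) = 6²·16 = 576 (the additive constant 1.2 does not affect variance).
σ_X = √16 = 4.
σ_Y = |a|·σ_X = |6|·4 = 24.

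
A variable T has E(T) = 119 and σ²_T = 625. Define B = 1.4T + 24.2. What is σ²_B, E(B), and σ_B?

σ²_B = 1225, E(B) = 190.8, σ_B = 35

B = 1.4T + 24.2 is linear with a = 1.4, b = 24.2.
σ²_B = a²·σ²_T = 1.4²·625 = 1225 (the additive constant 24.2 does not affect variance).
E(B) = a·E(T) + b = 1.4·119 + 24.2 = 190.8.
σ_T = √625 = 25.
σ_B = |a|·σ_T = |1.4|·25 = 35.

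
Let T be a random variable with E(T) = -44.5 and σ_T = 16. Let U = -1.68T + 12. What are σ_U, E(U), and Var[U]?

σ_U = 26.88, E(U) = 86.76, Var[U] = 722.5344

U = -1.68T + 12 is linear with a = -1.68, b = 12.
σ_U = |a|·σ_T = |-1.68|·16 = 26.88.
E(U) = a·E(T) + b = (-1.68)·(-44.5) + 12 = 86.76.
Var[T] = 16² = 256.
Var[U] = a²·Var[T] = (-1.68)²·256 = 722.5344 (the additive constant 12 does not affect variance).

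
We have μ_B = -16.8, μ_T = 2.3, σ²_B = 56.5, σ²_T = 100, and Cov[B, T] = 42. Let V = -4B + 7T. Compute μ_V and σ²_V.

μ_V = (-4)·μ_B + 7·μ_T = (-4)·(-16.8) + 7·2.3 = 83.3.
σ²_V = a²·σ²_B + b²·σ²_T + 2ab·Cov[B, T] with a = -4, b = 7.
= (-4)²·56.5 + 7²·100 + 2·(-4)·7·42
= 904 + 4900 + (-2352) = 3452.

μ_V = 83.3, σ²_V = 3452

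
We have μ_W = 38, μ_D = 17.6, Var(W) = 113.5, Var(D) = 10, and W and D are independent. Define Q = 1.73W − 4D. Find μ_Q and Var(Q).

μ_Q = 1.73·μ_W + (-4)·μ_D = 1.73·38 + (-4)·17.6 = -4.66.
Var(Q) = a²·Var(W) + b²·Var(D) + 2ab·covariance of W and D with a = 1.73, b = -4.
Independence gives covariance of W and D = 0.
= 1.73²·113.5 + (-4)²·10 + 2·1.73·(-4)·0
= 339.69415 + 160 + 0 = 499.69415.

μ_Q = -4.66, Var(Q) = 499.69415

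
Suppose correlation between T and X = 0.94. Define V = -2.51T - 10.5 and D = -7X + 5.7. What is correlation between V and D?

Linear rescalings preserve correlation up to sign; here the slopes -2.51 and -7 have the same sign, so correlation between V and D = correlation between T and X = 0.94.

correlation between V and D = 0.94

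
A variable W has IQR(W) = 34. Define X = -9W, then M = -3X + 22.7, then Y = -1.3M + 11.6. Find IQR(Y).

IQR(Y) = 1193.4

IQR(X) = |-9|·34 = 306.
IQR(M) = |-3|·306 = 918.
IQR(Y) = |-1.3|·918 = 1193.4.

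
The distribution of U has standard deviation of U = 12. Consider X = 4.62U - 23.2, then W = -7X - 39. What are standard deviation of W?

standard deviation of W = 388.08

standard deviation of X = |4.62|·12 = 55.44.
standard deviation of W = |-7|·55.44 = 388.08.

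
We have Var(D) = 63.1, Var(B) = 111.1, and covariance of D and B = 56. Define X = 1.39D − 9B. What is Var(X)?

Var(X) = a²·Var(D) + b²·Var(B) + 2ab·covariance of D and B with a = 1.39, b = -9.
= 1.39²·63.1 + (-9)²·111.1 + 2·1.39·(-9)·56
= 121.91551 + 8999.1 + (-1401.12) = 7719.89551.

Var(X) = 7719.89551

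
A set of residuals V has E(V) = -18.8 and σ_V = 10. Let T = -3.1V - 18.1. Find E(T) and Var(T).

T = -3.1V - 18.1 is linear with a = -3.1, b = -18.1.
E(T) = a·E(V) + b = (-3.1)·(-18.8) + (-18.1) = 40.18.
Var(V) = 10² = 100.
Var(T) = a²·Var(V) = (-3.1)²·100 = 961 (the additive constant -18.1 does not affect variance).

E(T) = 40.18, Var(T) = 961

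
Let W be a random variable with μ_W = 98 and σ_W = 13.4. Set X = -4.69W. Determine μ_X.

X = -4.69W is linear with a = -4.69, b = 0.
μ_X = a·μ_W + b = (-4.69)·98 = -459.62.

μ_X = -459.62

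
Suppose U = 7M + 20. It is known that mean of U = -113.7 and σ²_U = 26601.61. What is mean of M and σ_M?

mean of M = -19.1, σ_M = 23.3

From U = 7M + 20: mean of U = a·mean of M + b, so mean of M = (mean of U − b)/a = (-113.7 − 20)/7 = -19.1.
σ_U = √26601.61 = 163.1.
σ_U = |a|·σ_M, so σ_M = 163.1/|7| = 23.3.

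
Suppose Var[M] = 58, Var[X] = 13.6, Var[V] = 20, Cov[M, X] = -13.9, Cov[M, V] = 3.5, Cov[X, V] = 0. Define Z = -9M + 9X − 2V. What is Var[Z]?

Var[Z] = a²·Var[M] + b²·Var[X] + c²·Var[V] + 2ab·Cov[M, X] + 2ac·Cov[M, V] + 2bc·Cov[X, V], with a = -9, b = 9, c = -2.
= 4698 + 1101.6 + 80 + 2251.8 + 126 + 0
= 8257.4.

Var[Z] = 8257.4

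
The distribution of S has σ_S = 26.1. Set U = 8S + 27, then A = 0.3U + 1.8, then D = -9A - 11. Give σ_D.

σ_U = |8|·26.1 = 208.8.
σ_A = |0.3|·208.8 = 62.64.
σ_D = |-9|·62.64 = 563.76.

σ_D = 563.76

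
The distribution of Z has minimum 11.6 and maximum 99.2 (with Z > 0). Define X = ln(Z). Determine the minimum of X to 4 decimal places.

min(X) = 2.451

ln(Z) is increasing on this domain, so min(X) comes from min(Z) = 11.6: min(X) = ln(11.6) ≈ 2.451.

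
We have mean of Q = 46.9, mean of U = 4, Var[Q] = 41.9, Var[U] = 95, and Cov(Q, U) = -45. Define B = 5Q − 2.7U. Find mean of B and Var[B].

mean of B = 223.7, Var[B] = 2955.05

mean of B = 5·mean of Q + (-2.7)·mean of U = 5·46.9 + (-2.7)·4 = 223.7.
Var[B] = a²·Var[Q] + b²·Var[U] + 2ab·Cov(Q, U) with a = 5, b = -2.7.
= 5²·41.9 + (-2.7)²·95 + 2·5·(-2.7)·(-45)
= 1047.5 + 692.55 + 1215 = 2955.05.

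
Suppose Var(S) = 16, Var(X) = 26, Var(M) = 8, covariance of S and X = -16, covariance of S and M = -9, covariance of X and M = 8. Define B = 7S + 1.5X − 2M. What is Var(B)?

Var(B) = 742.5

Var(B) = a²·Var(S) + b²·Var(X) + c²·Var(M) + 2ab·covariance of S and X + 2ac·covariance of S and M + 2bc·covariance of X and M, with a = 7, b = 1.5, c = -2.
= 784 + 58.5 + 32 + (-336) + 252 + (-48)
= 742.5.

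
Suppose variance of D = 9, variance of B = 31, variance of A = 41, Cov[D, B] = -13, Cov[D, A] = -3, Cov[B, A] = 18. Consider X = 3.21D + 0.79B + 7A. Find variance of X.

variance of X = 2119.4106

variance of X = a²·variance of D + b²·variance of B + c²·variance of A + 2ab·Cov[D, B] + 2ac·Cov[D, A] + 2bc·Cov[B, A], with a = 3.21, b = 0.79, c = 7.
= 92.7369 + 19.3471 + 2009 + (-65.9334) + (-134.82) + 199.08
= 2119.4106.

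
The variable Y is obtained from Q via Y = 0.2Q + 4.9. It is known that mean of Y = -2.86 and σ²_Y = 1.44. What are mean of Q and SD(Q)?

mean of Q = -38.8, SD(Q) = 6

From Y = 0.2Q + 4.9: mean of Y = a·mean of Q + b, so mean of Q = (mean of Y − b)/a = (-2.86 − 4.9)/0.2 = -38.8.
SD(Y) = √1.44 = 1.2.
SD(Y) = |a|·SD(Q), so SD(Q) = 1.2/|0.2| = 6.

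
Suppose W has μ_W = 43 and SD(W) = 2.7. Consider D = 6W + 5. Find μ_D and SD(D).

μ_D = 263, SD(D) = 16.2

D = 6W + 5 is linear with a = 6, b = 5.
μ_D = a·μ_W + b = 6·43 + 5 = 263.
SD(D) = |a|·SD(W) = |6|·2.7 = 16.2.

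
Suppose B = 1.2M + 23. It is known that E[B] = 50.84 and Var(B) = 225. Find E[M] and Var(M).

E[M] = 23.2, Var(M) = 156.25

From B = 1.2M + 23: E[B] = a·E[M] + b, so E[M] = (E[B] − b)/a = (50.84 − 23)/1.2 = 23.2.
Var(B) = a²·Var(M), so Var(M) = 225/1.2² = 156.25.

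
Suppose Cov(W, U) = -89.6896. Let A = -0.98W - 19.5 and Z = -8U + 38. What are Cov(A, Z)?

Cov(A, Z) = a·c·Cov(W, U) = (-0.98)·(-8)·(-89.6896) = -703.166464. Additive constants drop out.

Cov(A, Z) = -703.166464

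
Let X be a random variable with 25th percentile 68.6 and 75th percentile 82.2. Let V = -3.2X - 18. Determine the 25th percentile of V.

25th percentile of V = -281.04

Since a = -3.2 < 0 the transformation is decreasing, reversing order: the 25th percentile of V corresponds to the 75th percentile of X.
So P_{25}(V) = a·P_{75}(X) + b = (-3.2)·82.2 + (-18) = -281.04.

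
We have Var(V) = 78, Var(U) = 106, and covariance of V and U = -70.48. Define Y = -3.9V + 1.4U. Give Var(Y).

Var(Y) = a²·Var(V) + b²·Var(U) + 2ab·covariance of V and U with a = -3.9, b = 1.4.
= (-3.9)²·78 + 1.4²·106 + 2·(-3.9)·1.4·(-70.48)
= 1186.38 + 207.76 + 769.6416 = 2163.7816.

Var(Y) = 2163.7816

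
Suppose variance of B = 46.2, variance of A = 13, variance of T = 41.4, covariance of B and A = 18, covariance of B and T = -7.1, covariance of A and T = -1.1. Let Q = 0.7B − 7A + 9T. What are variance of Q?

variance of Q = 3885.778

variance of Q = a²·variance of B + b²·variance of A + c²·variance of T + 2ab·covariance of B and A + 2ac·covariance of B and T + 2bc·covariance of A and T, with a = 0.7, b = -7, c = 9.
= 22.638 + 637 + 3353.4 + (-176.4) + (-89.46) + 138.6
= 3885.778.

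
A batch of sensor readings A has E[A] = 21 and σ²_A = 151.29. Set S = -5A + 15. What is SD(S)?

SD(S) = 61.5

S = -5A + 15 is linear with a = -5, b = 15.
SD(A) = √151.29 = 12.3.
SD(S) = |a|·SD(A) = |-5|·12.3 = 61.5.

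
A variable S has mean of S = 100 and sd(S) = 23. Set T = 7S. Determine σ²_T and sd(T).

σ²_T = 25921, sd(T) = 161

T = 7S is linear with a = 7, b = 0.
σ²_S = 23² = 529.
σ²_T = a²·σ²_S = 7²·529 = 25921.
sd(T) = |a|·sd(S) = |7|·23 = 161.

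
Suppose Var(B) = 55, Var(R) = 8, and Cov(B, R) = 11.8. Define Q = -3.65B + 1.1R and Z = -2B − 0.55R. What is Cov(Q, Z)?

Cov(Q, Z) = 394.3885

By bilinearity, Cov(Q, Z) = ac·Var(B) + bd·Var(R) + (ad+bc)·Cov(B, R), with a=-3.65, b=1.1, c=-2, d=-0.55.
ac·Var(B) = (-3.65)·(-2)·55 = 401.5
bd·Var(R) = 1.1·(-0.55)·8 = -4.84
(ad+bc)·Cov(B, R) = (-0.1925)·11.8 = -2.2715
Cov(Q, Z) = 401.5 + (-4.84) + (-2.2715) = 394.3885.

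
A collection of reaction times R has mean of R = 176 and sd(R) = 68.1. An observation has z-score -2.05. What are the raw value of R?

R = mean of R + z·sd(R) = 176 + (-2.05)·68.1 = 36.395.

R = 36.395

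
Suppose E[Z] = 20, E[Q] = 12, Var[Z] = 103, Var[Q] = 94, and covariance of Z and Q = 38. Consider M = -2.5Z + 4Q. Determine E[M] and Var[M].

E[M] = (-2.5)·E[Z] + 4·E[Q] = (-2.5)·20 + 4·12 = -2.
Var[M] = a²·Var[Z] + b²·Var[Q] + 2ab·covariance of Z and Q with a = -2.5, b = 4.
= (-2.5)²·103 + 4²·94 + 2·(-2.5)·4·38
= 643.75 + 1504 + (-760) = 1387.75.

E[M] = -2, Var[M] = 1387.75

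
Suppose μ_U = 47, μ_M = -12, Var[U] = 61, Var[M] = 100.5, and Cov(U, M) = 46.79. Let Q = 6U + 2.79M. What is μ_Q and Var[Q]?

μ_Q = 248.52, Var[Q] = 4544.83125

μ_Q = 6·μ_U + 2.79·μ_M = 6·47 + 2.79·(-12) = 248.52.
Var[Q] = a²·Var[U] + b²·Var[M] + 2ab·Cov(U, M) with a = 6, b = 2.79.
= 6²·61 + 2.79²·100.5 + 2·6·2.79·46.79
= 2196 + 782.30205 + 1566.5292 = 4544.83125.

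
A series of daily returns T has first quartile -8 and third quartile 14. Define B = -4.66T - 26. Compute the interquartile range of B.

IQR of T = Q3 − Q1 = 14 − (-8) = 22.
Under B = aT + b, IQR(B) = |a|·IQR(T) = |-4.66|·22 = 102.52 (shifts cancel; spread scales by |a|).

IQR(B) = 102.52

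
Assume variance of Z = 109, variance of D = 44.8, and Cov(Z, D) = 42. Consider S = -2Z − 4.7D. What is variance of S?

variance of S = a²·variance of Z + b²·variance of D + 2ab·Cov(Z, D) with a = -2, b = -4.7.
= (-2)²·109 + (-4.7)²·44.8 + 2·(-2)·(-4.7)·42
= 436 + 989.632 + 789.6 = 2215.232.

variance of S = 2215.232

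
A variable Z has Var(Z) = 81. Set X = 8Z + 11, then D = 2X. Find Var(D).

Var(D) = 20736

Var(X) = 8²·81 = 5184.
Var(D) = 2²·5184 = 20736.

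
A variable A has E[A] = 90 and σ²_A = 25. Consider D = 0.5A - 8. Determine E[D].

E[D] = 37

D = 0.5A - 8 is linear with a = 0.5, b = -8.
E[D] = a·E[A] + b = 0.5·90 + (-8) = 37.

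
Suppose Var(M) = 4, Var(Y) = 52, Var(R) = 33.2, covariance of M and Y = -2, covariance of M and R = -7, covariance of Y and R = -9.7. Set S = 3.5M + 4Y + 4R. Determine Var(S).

Var(S) = 849.8

Var(S) = a²·Var(M) + b²·Var(Y) + c²·Var(R) + 2ab·covariance of M and Y + 2ac·covariance of M and R + 2bc·covariance of Y and R, with a = 3.5, b = 4, c = 4.
= 49 + 832 + 531.2 + (-56) + (-196) + (-310.4)
= 849.8.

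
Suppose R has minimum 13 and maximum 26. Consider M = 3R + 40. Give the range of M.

Range of R = 26 − 13 = 13.
Range(M) = |a|·Range(R) = |3|·13 = 39.

Range(M) = 39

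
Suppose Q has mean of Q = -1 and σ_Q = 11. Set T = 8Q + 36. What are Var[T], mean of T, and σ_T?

T = 8Q + 36 is linear with a = 8, b = 36.
Var[Q] = 11² = 121.
Var[T] = a²·Var[Q] = 8²·121 = 7744 (the additive constant 36 does not affect variance).
mean of T = a·mean of Q + b = 8·(-1) + 36 = 28.
σ_T = |a|·σ_Q = |8|·11 = 88.

Var[T] = 7744, mean of T = 28, σ_T = 88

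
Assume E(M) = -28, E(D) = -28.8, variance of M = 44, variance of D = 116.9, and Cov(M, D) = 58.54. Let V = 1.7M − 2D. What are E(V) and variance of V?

E(V) = 1.7·E(M) + (-2)·E(D) = 1.7·(-28) + (-2)·(-28.8) = 10.
variance of V = a²·variance of M + b²·variance of D + 2ab·Cov(M, D) with a = 1.7, b = -2.
= 1.7²·44 + (-2)²·116.9 + 2·1.7·(-2)·58.54
= 127.16 + 467.6 + (-398.072) = 196.688.

E(V) = 10, variance of V = 196.688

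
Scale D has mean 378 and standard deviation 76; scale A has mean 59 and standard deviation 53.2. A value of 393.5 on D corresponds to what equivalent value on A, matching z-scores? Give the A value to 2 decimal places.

z = (393.5 − 378)/76 ≈ 0.2039.
A = 59 + z·53.2 = 59 + (393.5 − 378)·53.2/76 = 69.85.

A = 69.85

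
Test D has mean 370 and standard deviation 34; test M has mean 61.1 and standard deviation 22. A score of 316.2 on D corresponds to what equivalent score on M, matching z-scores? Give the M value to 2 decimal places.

z = (316.2 − 370)/34 ≈ -1.5824.
M = 61.1 + z·22 = 61.1 + (316.2 − 370)·22/34 ≈ 26.29.

M = 26.29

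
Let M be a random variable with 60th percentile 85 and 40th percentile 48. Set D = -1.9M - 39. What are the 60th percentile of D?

Since a = -1.9 < 0 the transformation is decreasing, reversing order: the 60th percentile of D corresponds to the 40th percentile of M.
So P_{60}(D) = a·P_{40}(M) + b = (-1.9)·48 + (-39) = -130.2.

60th percentile of D = -130.2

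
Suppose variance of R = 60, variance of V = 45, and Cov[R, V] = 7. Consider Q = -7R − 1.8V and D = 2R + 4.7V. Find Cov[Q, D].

Cov[Q, D] = -1476.2

By bilinearity, Cov[Q, D] = ac·variance of R + bd·variance of V + (ad+bc)·Cov[R, V], with a=-7, b=-1.8, c=2, d=4.7.
ac·variance of R = (-7)·2·60 = -840
bd·variance of V = (-1.8)·4.7·45 = -380.7
(ad+bc)·Cov[R, V] = (-36.5)·7 = -255.5
Cov[Q, D] = -840 + (-380.7) + (-255.5) = -1476.2.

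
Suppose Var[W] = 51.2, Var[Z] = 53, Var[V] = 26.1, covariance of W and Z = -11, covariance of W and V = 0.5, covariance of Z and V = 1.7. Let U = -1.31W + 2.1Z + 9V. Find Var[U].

Var[U] = 2548.68632

Var[U] = a²·Var[W] + b²·Var[Z] + c²·Var[V] + 2ab·covariance of W and Z + 2ac·covariance of W and V + 2bc·covariance of Z and V, with a = -1.31, b = 2.1, c = 9.
= 87.86432 + 233.73 + 2114.1 + 60.522 + (-11.79) + 64.26
= 2548.68632.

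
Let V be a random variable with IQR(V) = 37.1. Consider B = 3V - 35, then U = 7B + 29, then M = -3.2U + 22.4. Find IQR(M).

IQR(M) = 2493.12

IQR(B) = |3|·37.1 = 111.3.
IQR(U) = |7|·111.3 = 779.1.
IQR(M) = |-3.2|·779.1 = 2493.12.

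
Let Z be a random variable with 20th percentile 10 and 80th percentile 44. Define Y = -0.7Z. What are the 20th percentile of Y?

20th percentile of Y = -30.8

Since a = -0.7 < 0 the transformation is decreasing, reversing order: the 20th percentile of Y corresponds to the 80th percentile of Z.
So P_{20}(Y) = a·P_{80}(Z) + b = (-0.7)·44 = -30.8.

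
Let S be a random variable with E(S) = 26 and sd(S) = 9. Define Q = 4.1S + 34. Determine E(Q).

Q = 4.1S + 34 is linear with a = 4.1, b = 34.
E(Q) = a·E(S) + b = 4.1·26 + 34 = 140.6.

E(Q) = 140.6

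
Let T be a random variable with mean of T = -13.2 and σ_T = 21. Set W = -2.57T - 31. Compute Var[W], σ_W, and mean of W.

Var[W] = 2912.7609, σ_W = 53.97, mean of W = 2.924

W = -2.57T - 31 is linear with a = -2.57, b = -31.
Var[T] = 21² = 441.
Var[W] = a²·Var[T] = (-2.57)²·441 = 2912.7609 (the additive constant -31 does not affect variance).
σ_W = |a|·σ_T = |-2.57|·21 = 53.97.
mean of W = a·mean of T + b = (-2.57)·(-13.2) + (-31) = 2.924.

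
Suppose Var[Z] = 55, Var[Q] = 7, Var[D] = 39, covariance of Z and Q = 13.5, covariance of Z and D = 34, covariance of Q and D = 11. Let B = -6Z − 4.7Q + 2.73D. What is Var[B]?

Var[B] = 1790.5711

Var[B] = a²·Var[Z] + b²·Var[Q] + c²·Var[D] + 2ab·covariance of Z and Q + 2ac·covariance of Z and D + 2bc·covariance of Q and D, with a = -6, b = -4.7, c = 2.73.
= 1980 + 154.63 + 290.6631 + 761.4 + (-1113.84) + (-282.282)
= 1790.5711.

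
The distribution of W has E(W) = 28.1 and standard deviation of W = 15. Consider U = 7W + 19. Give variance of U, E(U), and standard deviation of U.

variance of U = 11025, E(U) = 215.7, standard deviation of U = 105

U = 7W + 19 is linear with a = 7, b = 19.
variance of W = 15² = 225.
variance of U = a²·variance of W = 7²·225 = 11025 (the additive constant 19 does not affect variance).
E(U) = a·E(W) + b = 7·28.1 + 19 = 215.7.
standard deviation of U = |a|·standard deviation of W = |7|·15 = 105.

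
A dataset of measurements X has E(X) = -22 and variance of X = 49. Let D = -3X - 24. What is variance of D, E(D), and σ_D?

D = -3X - 24 is linear with a = -3, b = -24.
variance of D = a²·variance of X = (-3)²·49 = 441 (the additive constant -24 does not affect variance).
E(D) = a·E(X) + b = (-3)·(-22) + (-24) = 42.
σ_X = √49 = 7.
σ_D = |a|·σ_X = |-3|·7 = 21.

variance of D = 441, E(D) = 42, σ_D = 21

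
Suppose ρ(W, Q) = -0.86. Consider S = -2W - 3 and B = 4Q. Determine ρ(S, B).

Linear rescalings preserve |correlation|; the slopes -2 and 4 have opposite signs, so the correlation flips sign: ρ(S, B) = −ρ(W, Q) = 0.86.

ρ(S, B) = 0.86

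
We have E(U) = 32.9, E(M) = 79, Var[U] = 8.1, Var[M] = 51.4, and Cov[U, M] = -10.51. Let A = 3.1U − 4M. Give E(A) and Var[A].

E(A) = 3.1·E(U) + (-4)·E(M) = 3.1·32.9 + (-4)·79 = -214.01.
Var[A] = a²·Var[U] + b²·Var[M] + 2ab·Cov[U, M] with a = 3.1, b = -4.
= 3.1²·8.1 + (-4)²·51.4 + 2·3.1·(-4)·(-10.51)
= 77.841 + 822.4 + 260.648 = 1160.889.

E(A) = -214.01, Var[A] = 1160.889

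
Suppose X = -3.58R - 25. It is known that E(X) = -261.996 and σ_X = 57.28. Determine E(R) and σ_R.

E(R) = 66.2, σ_R = 16

From X = -3.58R - 25: E(X) = a·E(R) + b, so E(R) = (E(X) − b)/a = (-261.996 − (-25))/(-3.58) = 66.2.
σ_X = |a|·σ_R, so σ_R = 57.28/|-3.58| = 16.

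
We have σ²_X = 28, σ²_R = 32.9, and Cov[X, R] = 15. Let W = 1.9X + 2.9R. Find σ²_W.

σ²_W = a²·σ²_X + b²·σ²_R + 2ab·Cov[X, R] with a = 1.9, b = 2.9.
= 1.9²·28 + 2.9²·32.9 + 2·1.9·2.9·15
= 101.08 + 276.689 + 165.3 = 543.069.

σ²_W = 543.069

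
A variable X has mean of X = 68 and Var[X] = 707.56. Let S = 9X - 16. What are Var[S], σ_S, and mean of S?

Var[S] = 57312.36, σ_S = 239.4, mean of S = 596

S = 9X - 16 is linear with a = 9, b = -16.
Var[S] = a²·Var[X] = 9²·707.56 = 57312.36 (the additive constant -16 does not affect variance).
σ_X = √707.56 = 26.6.
σ_S = |a|·σ_X = |9|·26.6 = 239.4.
mean of S = a·mean of X + b = 9·68 + (-16) = 596.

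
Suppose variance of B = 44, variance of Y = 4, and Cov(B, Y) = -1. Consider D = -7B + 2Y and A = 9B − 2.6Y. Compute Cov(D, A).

By bilinearity, Cov(D, A) = ac·variance of B + bd·variance of Y + (ad+bc)·Cov(B, Y), with a=-7, b=2, c=9, d=-2.6.
ac·variance of B = (-7)·9·44 = -2772
bd·variance of Y = 2·(-2.6)·4 = -20.8
(ad+bc)·Cov(B, Y) = (36.2)·(-1) = -36.2
Cov(D, A) = -2772 + (-20.8) + (-36.2) = -2829.

Cov(D, A) = -2829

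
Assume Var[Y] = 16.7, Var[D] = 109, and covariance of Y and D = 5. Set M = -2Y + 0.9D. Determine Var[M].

Var[M] = a²·Var[Y] + b²·Var[D] + 2ab·covariance of Y and D with a = -2, b = 0.9.
= (-2)²·16.7 + 0.9²·109 + 2·(-2)·0.9·5
= 66.8 + 88.29 + (-18) = 137.09.

Var[M] = 137.09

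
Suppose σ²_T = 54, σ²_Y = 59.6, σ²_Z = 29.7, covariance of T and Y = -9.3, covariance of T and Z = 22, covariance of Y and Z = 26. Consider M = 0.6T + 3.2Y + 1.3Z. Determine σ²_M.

σ²_M = 894.865

σ²_M = a²·σ²_T + b²·σ²_Y + c²·σ²_Z + 2ab·covariance of T and Y + 2ac·covariance of T and Z + 2bc·covariance of Y and Z, with a = 0.6, b = 3.2, c = 1.3.
= 19.44 + 610.304 + 50.193 + (-35.712) + 34.32 + 216.32
= 894.865.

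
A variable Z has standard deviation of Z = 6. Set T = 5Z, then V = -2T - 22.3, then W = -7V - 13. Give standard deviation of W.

standard deviation of T = |5|·6 = 30.
standard deviation of V = |-2|·30 = 60.
standard deviation of W = |-7|·60 = 420.

standard deviation of W = 420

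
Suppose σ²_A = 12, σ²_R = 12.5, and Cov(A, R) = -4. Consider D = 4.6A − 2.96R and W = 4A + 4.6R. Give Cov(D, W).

By bilinearity, Cov(D, W) = ac·σ²_A + bd·σ²_R + (ad+bc)·Cov(A, R), with a=4.6, b=-2.96, c=4, d=4.6.
ac·σ²_A = 4.6·4·12 = 220.8
bd·σ²_R = (-2.96)·4.6·12.5 = -170.2
(ad+bc)·Cov(A, R) = (9.32)·(-4) = -37.28
Cov(D, W) = 220.8 + (-170.2) + (-37.28) = 13.32.

Cov(D, W) = 13.32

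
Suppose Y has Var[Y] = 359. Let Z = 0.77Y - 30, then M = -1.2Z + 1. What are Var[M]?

Var[Z] = 0.77²·359 = 212.8511.
Var[M] = (-1.2)²·212.8511 = 306.505584.

Var[M] = 306.505584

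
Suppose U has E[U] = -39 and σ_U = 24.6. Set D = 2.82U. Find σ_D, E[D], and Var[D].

σ_D = 69.372, E[D] = -109.98, Var[D] = 4812.474384

D = 2.82U is linear with a = 2.82, b = 0.
σ_D = |a|·σ_U = |2.82|·24.6 = 69.372.
E[D] = a·E[U] + b = 2.82·(-39) = -109.98.
Var[U] = 24.6² = 605.16.
Var[D] = a²·Var[U] = 2.82²·605.16 = 4812.474384.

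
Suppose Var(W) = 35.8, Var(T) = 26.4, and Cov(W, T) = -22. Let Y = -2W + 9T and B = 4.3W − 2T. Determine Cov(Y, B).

Cov(Y, B) = -1722.48

By bilinearity, Cov(Y, B) = ac·Var(W) + bd·Var(T) + (ad+bc)·Cov(W, T), with a=-2, b=9, c=4.3, d=-2.
ac·Var(W) = (-2)·4.3·35.8 = -307.88
bd·Var(T) = 9·(-2)·26.4 = -475.2
(ad+bc)·Cov(W, T) = (42.7)·(-22) = -939.4
Cov(Y, B) = -307.88 + (-475.2) + (-939.4) = -1722.48.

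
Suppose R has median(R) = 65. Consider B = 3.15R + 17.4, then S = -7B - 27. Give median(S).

median(B) = 3.15·65 + 17.4 = 222.15.
median(S) = (-7)·222.15 + (-27) = -1582.05.

median(S) = -1582.05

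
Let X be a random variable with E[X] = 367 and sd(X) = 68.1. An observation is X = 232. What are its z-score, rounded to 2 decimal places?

z = -1.98

z = (X − E[X]) / sd(X) = (232 − 367) / 68.1 ≈ -1.98.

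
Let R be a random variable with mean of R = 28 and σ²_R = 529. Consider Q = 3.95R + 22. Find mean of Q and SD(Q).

mean of Q = 132.6, SD(Q) = 90.85

Q = 3.95R + 22 is linear with a = 3.95, b = 22.
mean of Q = a·mean of R + b = 3.95·28 + 22 = 132.6.
SD(R) = √529 = 23.
SD(Q) = |a|·SD(R) = |3.95|·23 = 90.85.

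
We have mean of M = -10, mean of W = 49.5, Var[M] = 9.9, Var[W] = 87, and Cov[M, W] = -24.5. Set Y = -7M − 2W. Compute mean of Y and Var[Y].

mean of Y = -29, Var[Y] = 147.1

mean of Y = (-7)·mean of M + (-2)·mean of W = (-7)·(-10) + (-2)·49.5 = -29.
Var[Y] = a²·Var[M] + b²·Var[W] + 2ab·Cov[M, W] with a = -7, b = -2.
= (-7)²·9.9 + (-2)²·87 + 2·(-7)·(-2)·(-24.5)
= 485.1 + 348 + (-686) = 147.1.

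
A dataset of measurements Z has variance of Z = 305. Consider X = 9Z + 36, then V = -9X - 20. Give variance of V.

variance of V = 2001105

variance of X = 9²·305 = 24705.
variance of V = (-9)²·24705 = 2001105.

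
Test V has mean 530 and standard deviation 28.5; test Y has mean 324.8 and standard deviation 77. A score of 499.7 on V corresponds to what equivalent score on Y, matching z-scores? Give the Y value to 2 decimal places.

Y = 242.94

z = (499.7 − 530)/28.5 ≈ -1.0632.
Y = 324.8 + z·77 = 324.8 + (499.7 − 530)·77/28.5 ≈ 242.94.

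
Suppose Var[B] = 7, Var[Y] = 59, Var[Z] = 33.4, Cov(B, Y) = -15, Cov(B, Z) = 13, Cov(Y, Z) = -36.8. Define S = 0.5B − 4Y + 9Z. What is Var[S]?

Var[S] = a²·Var[B] + b²·Var[Y] + c²·Var[Z] + 2ab·Cov(B, Y) + 2ac·Cov(B, Z) + 2bc·Cov(Y, Z), with a = 0.5, b = -4, c = 9.
= 1.75 + 944 + 2705.4 + 60 + 117 + 2649.6
= 6477.75.

Var[S] = 6477.75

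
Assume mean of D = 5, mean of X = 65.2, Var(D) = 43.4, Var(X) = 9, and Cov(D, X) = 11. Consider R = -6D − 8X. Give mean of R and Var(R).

mean of R = -551.6, Var(R) = 3194.4

mean of R = (-6)·mean of D + (-8)·mean of X = (-6)·5 + (-8)·65.2 = -551.6.
Var(R) = a²·Var(D) + b²·Var(X) + 2ab·Cov(D, X) with a = -6, b = -8.
= (-6)²·43.4 + (-8)²·9 + 2·(-6)·(-8)·11
= 1562.4 + 576 + 1056 = 3194.4.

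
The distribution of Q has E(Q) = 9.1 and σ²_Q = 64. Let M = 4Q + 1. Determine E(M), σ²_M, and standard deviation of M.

E(M) = 37.4, σ²_M = 1024, standard deviation of M = 32

M = 4Q + 1 is linear with a = 4, b = 1.
E(M) = a·E(Q) + b = 4·9.1 + 1 = 37.4.
σ²_M = a²·σ²_Q = 4²·64 = 1024 (the additive constant 1 does not affect variance).
standard deviation of Q = √64 = 8.
standard deviation of M = |a|·standard deviation of Q = |4|·8 = 32.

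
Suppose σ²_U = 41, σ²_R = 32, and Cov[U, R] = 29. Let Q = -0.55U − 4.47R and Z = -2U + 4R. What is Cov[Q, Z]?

By bilinearity, Cov[Q, Z] = ac·σ²_U + bd·σ²_R + (ad+bc)·Cov[U, R], with a=-0.55, b=-4.47, c=-2, d=4.
ac·σ²_U = (-0.55)·(-2)·41 = 45.1
bd·σ²_R = (-4.47)·4·32 = -572.16
(ad+bc)·Cov[U, R] = (6.74)·29 = 195.46
Cov[Q, Z] = 45.1 + (-572.16) + 195.46 = -331.6.

Cov[Q, Z] = -331.6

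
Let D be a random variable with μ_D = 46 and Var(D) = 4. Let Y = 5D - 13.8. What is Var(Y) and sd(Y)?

Var(Y) = 100, sd(Y) = 10

Y = 5D - 13.8 is linear with a = 5, b = -13.8.
Var(Y) = a²·Var(D) = 5²·4 = 100 (the additive constant -13.8 does not affect variance).
sd(D) = √4 = 2.
sd(Y) = |a|·sd(D) = |5|·2 = 10.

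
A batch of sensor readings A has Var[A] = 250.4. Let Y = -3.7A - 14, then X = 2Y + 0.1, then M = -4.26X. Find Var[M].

Var[M] = 248838.1490304

Var[Y] = (-3.7)²·250.4 = 3427.976.
Var[X] = 2²·3427.976 = 13711.904.
Var[M] = (-4.26)²·13711.904 = 248838.1490304.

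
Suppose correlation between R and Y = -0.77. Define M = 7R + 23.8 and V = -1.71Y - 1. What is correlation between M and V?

correlation between M and V = 0.77

Linear rescalings preserve |correlation|; the slopes 7 and -1.71 have opposite signs, so the correlation flips sign: correlation between M and V = −correlation between R and Y = 0.77.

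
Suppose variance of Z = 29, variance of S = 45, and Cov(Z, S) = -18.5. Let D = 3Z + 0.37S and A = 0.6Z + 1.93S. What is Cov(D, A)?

Cov(D, A) = -26.8875

By bilinearity, Cov(D, A) = ac·variance of Z + bd·variance of S + (ad+bc)·Cov(Z, S), with a=3, b=0.37, c=0.6, d=1.93.
ac·variance of Z = 3·0.6·29 = 52.2
bd·variance of S = 0.37·1.93·45 = 32.1345
(ad+bc)·Cov(Z, S) = (6.012)·(-18.5) = -111.222
Cov(D, A) = 52.2 + 32.1345 + (-111.222) = -26.8875.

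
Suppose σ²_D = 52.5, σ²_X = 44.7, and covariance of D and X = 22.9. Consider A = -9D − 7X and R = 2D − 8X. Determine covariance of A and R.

By bilinearity, covariance of A and R = ac·σ²_D + bd·σ²_X + (ad+bc)·covariance of D and X, with a=-9, b=-7, c=2, d=-8.
ac·σ²_D = (-9)·2·52.5 = -945
bd·σ²_X = (-7)·(-8)·44.7 = 2503.2
(ad+bc)·covariance of D and X = (58)·22.9 = 1328.2
covariance of A and R = -945 + 2503.2 + 1328.2 = 2886.4.

covariance of A and R = 2886.4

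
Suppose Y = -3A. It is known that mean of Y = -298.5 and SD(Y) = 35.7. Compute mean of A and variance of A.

From Y = -3A: mean of Y = a·mean of A + b, so mean of A = (mean of Y − b)/a = (-298.5 − 0)/(-3) = 99.5.
variance of Y = 35.7² = 1274.49.
variance of Y = a²·variance of A, so variance of A = 1274.49/(-3)² = 141.61.

mean of A = 99.5, variance of A = 141.61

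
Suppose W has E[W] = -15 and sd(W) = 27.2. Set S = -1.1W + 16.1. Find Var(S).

S = -1.1W + 16.1 is linear with a = -1.1, b = 16.1.
Var(W) = 27.2² = 739.84.
Var(S) = a²·Var(W) = (-1.1)²·739.84 = 895.2064 (the additive constant 16.1 does not affect variance).

Var(S) = 895.2064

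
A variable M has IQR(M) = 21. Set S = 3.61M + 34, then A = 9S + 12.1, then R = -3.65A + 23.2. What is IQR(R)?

IQR(S) = |3.61|·21 = 75.81.
IQR(A) = |9|·75.81 = 682.29.
IQR(R) = |-3.65|·682.29 = 2490.3585.

IQR(R) = 2490.3585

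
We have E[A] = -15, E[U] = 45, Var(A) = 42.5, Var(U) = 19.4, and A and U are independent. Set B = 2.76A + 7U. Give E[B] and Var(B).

E[B] = 273.6, Var(B) = 1274.348

E[B] = 2.76·E[A] + 7·E[U] = 2.76·(-15) + 7·45 = 273.6.
Var(B) = a²·Var(A) + b²·Var(U) + 2ab·Cov(A, U) with a = 2.76, b = 7.
Independence gives Cov(A, U) = 0.
= 2.76²·42.5 + 7²·19.4 + 2·2.76·7·0
= 323.748 + 950.6 + 0 = 1274.348.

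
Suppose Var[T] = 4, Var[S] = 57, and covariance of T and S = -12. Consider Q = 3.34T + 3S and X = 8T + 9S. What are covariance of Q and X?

covariance of Q and X = 997.16

By bilinearity, covariance of Q and X = ac·Var[T] + bd·Var[S] + (ad+bc)·covariance of T and S, with a=3.34, b=3, c=8, d=9.
ac·Var[T] = 3.34·8·4 = 106.88
bd·Var[S] = 3·9·57 = 1539
(ad+bc)·covariance of T and S = (54.06)·(-12) = -648.72
covariance of Q and X = 106.88 + 1539 + (-648.72) = 997.16.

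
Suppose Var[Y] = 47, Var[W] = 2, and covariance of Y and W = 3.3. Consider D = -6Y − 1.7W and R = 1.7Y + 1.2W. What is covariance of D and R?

By bilinearity, covariance of D and R = ac·Var[Y] + bd·Var[W] + (ad+bc)·covariance of Y and W, with a=-6, b=-1.7, c=1.7, d=1.2.
ac·Var[Y] = (-6)·1.7·47 = -479.4
bd·Var[W] = (-1.7)·1.2·2 = -4.08
(ad+bc)·covariance of Y and W = (-10.09)·3.3 = -33.297
covariance of D and R = -479.4 + (-4.08) + (-33.297) = -516.777.

covariance of D and R = -516.777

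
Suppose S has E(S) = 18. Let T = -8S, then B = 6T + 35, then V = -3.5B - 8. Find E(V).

E(T) = (-8)·18 = -144.
E(B) = 6·(-144) + 35 = -829.
E(V) = (-3.5)·(-829) + (-8) = 2893.5.

E(V) = 2893.5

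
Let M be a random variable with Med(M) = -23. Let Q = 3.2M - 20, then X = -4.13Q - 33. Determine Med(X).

Med(Q) = 3.2·(-23) + (-20) = -93.6.
Med(X) = (-4.13)·(-93.6) + (-33) = 353.568.

Med(X) = 353.568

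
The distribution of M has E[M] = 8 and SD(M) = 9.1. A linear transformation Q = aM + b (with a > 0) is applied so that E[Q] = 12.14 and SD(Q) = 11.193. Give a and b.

a = 1.23, b = 2.3

SD(Q) = a·SD(M) (a > 0), so a = 11.193/9.1 = 1.23.
E[Q] = a·E[M] + b, so b = 12.14 − 1.23·8 = 2.3.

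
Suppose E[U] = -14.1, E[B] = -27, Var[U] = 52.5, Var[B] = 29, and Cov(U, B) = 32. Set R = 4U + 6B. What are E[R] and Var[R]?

E[R] = 4·E[U] + 6·E[B] = 4·(-14.1) + 6·(-27) = -218.4.
Var[R] = a²·Var[U] + b²·Var[B] + 2ab·Cov(U, B) with a = 4, b = 6.
= 4²·52.5 + 6²·29 + 2·4·6·32
= 840 + 1044 + 1536 = 3420.

E[R] = -218.4, Var[R] = 3420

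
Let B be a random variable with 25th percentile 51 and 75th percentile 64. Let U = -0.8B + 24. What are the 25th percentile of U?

25th percentile of U = -27.2

Since a = -0.8 < 0 the transformation is decreasing, reversing order: the 25th percentile of U corresponds to the 75th percentile of B.
So P_{25}(U) = a·P_{75}(B) + b = (-0.8)·64 + 24 = -27.2.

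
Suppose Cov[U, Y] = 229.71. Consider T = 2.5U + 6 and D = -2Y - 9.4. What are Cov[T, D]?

Cov[T, D] = -1148.55

Cov[T, D] = a·c·Cov[U, Y] = 2.5·(-2)·229.71 = -1148.55. Additive constants drop out.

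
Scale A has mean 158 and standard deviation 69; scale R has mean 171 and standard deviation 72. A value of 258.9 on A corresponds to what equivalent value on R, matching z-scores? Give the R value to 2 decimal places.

z = (258.9 − 158)/69 ≈ 1.4623.
R = 171 + z·72 = 171 + (258.9 − 158)·72/69 ≈ 276.29.

R = 276.29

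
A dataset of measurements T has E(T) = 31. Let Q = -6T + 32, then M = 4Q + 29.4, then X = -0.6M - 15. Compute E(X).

E(X) = 336.96

E(Q) = (-6)·31 + 32 = -154.
E(M) = 4·(-154) + 29.4 = -586.6.
E(X) = (-0.6)·(-586.6) + (-15) = 336.96.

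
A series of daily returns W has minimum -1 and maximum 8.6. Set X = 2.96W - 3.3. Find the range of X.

Range of W = 8.6 − (-1) = 9.6.
Range(X) = |a|·Range(W) = |2.96|·9.6 = 28.416.

Range(X) = 28.416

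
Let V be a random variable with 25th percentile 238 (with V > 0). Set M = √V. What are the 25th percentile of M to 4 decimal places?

√V is increasing, so P_{25}(M) = g(P_{25}(V)) ≈ 15.4272.

25th percentile of M = 15.4272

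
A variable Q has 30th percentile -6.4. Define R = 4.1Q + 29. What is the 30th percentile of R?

30th percentile of R = 2.76

Since a = 4.1 > 0 the transformation is increasing, so the 30th percentile of R = a·(P_{30} of Q) + b = 4.1·(-6.4) + 29 = 2.76.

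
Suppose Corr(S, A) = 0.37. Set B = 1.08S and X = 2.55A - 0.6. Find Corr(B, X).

Corr(B, X) = 0.37

Linear rescalings preserve correlation up to sign; here the slopes 1.08 and 2.55 have the same sign, so Corr(B, X) = Corr(S, A) = 0.37.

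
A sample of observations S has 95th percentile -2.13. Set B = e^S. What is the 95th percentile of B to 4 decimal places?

95th percentile of B = 0.1188

e^S is increasing, so P_{95}(B) = g(P_{95}(S)) ≈ 0.1188.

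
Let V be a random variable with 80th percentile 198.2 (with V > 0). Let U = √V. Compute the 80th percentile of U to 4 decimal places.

√V is increasing, so P_{80}(U) = g(P_{80}(V)) ≈ 14.0784.

80th percentile of U = 14.0784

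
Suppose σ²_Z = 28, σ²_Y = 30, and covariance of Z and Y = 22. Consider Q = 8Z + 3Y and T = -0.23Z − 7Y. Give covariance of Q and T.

By bilinearity, covariance of Q and T = ac·σ²_Z + bd·σ²_Y + (ad+bc)·covariance of Z and Y, with a=8, b=3, c=-0.23, d=-7.
ac·σ²_Z = 8·(-0.23)·28 = -51.52
bd·σ²_Y = 3·(-7)·30 = -630
(ad+bc)·covariance of Z and Y = (-56.69)·22 = -1247.18
covariance of Q and T = -51.52 + (-630) + (-1247.18) = -1928.7.

covariance of Q and T = -1928.7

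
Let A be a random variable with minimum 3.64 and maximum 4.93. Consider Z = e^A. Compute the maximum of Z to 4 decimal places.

e^A is increasing on this domain, so max(Z) comes from max(A) = 4.93: max(Z) = exp(4.93) ≈ 138.3795.

max(Z) = 138.3795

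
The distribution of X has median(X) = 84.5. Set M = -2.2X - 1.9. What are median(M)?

median(M) = -187.8

A linear map preserves order up to sign, so median(M) = a·median(X) + b = (-2.2)·84.5 + (-1.9) = -187.8.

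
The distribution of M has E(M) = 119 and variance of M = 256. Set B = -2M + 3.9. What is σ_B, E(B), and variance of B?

B = -2M + 3.9 is linear with a = -2, b = 3.9.
σ_M = √256 = 16.
σ_B = |a|·σ_M = |-2|·16 = 32.
E(B) = a·E(M) + b = (-2)·119 + 3.9 = -234.1.
variance of B = a²·variance of M = (-2)²·256 = 1024 (the additive constant 3.9 does not affect variance).

σ_B = 32, E(B) = -234.1, variance of B = 1024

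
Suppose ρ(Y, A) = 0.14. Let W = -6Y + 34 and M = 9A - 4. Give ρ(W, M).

Linear rescalings preserve |correlation|; the slopes -6 and 9 have opposite signs, so the correlation flips sign: ρ(W, M) = −ρ(Y, A) = -0.14.

ρ(W, M) = -0.14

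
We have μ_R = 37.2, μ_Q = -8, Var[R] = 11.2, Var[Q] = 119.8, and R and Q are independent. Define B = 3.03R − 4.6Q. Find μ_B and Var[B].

μ_B = 149.516, Var[B] = 2637.79408

μ_B = 3.03·μ_R + (-4.6)·μ_Q = 3.03·37.2 + (-4.6)·(-8) = 149.516.
Var[B] = a²·Var[R] + b²·Var[Q] + 2ab·Cov(R, Q) with a = 3.03, b = -4.6.
Independence gives Cov(R, Q) = 0.
= 3.03²·11.2 + (-4.6)²·119.8 + 2·3.03·(-4.6)·0
= 102.82608 + 2534.968 + 0 = 2637.79408.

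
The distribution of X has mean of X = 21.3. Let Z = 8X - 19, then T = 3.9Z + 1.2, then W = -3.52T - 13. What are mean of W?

mean of Z = 8·21.3 + (-19) = 151.4.
mean of T = 3.9·151.4 + 1.2 = 591.66.
mean of W = (-3.52)·591.66 + (-13) = -2095.6432.

mean of W = -2095.6432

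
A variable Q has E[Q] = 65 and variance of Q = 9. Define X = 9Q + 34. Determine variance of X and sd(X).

X = 9Q + 34 is linear with a = 9, b = 34.
variance of X = a²·variance of Q = 9²·9 = 729 (the additive constant 34 does not affect variance).
sd(Q) = √9 = 3.
sd(X) = |a|·sd(Q) = |9|·3 = 27.

variance of X = 729, sd(X) = 27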